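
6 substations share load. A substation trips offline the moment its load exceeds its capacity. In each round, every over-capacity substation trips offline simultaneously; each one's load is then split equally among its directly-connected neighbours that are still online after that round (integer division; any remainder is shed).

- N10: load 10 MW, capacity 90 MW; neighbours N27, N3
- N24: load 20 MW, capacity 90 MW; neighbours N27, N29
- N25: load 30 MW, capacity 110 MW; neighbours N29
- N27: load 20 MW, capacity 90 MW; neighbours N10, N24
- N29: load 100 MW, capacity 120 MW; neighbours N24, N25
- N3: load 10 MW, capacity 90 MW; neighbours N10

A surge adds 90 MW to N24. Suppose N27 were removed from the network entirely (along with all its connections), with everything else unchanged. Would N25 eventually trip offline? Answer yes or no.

With N27 removed:
Round 1 — N24 at 110 > 90. N24 trips offline.
  N24 sheds 110 MW to N29: 110 each.
    N29: 100+110 = 210 > 120
Round 2 — N29 trips offline.
  N29 sheds 210 MW to N25: 210 each.
    N25: 30+210 = 240 > 110
Round 3 — N25 trips offline.
  N25 sheds 240 MW: no online neighbours, lost.
No further trips.

yes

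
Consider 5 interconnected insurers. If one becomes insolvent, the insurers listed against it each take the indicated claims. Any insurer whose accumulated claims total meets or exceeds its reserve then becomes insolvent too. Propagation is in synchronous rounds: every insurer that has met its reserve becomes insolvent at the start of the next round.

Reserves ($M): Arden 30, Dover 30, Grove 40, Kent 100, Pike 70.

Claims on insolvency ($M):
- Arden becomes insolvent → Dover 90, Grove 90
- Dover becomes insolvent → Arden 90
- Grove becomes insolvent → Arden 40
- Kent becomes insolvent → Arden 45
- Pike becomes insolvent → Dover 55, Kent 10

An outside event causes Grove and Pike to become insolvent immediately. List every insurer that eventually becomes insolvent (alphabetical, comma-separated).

Round 1 — Grove, Pike become insolvent (initial).
  Arden: +40 → 40 ≥ 30
  Dover: +55 → 55 ≥ 30
  Kent: +10 → 10 < 100
Round 2 — Arden, Dover become insolvent.
No further insolvencies.

Arden, Dover, Grove, Pike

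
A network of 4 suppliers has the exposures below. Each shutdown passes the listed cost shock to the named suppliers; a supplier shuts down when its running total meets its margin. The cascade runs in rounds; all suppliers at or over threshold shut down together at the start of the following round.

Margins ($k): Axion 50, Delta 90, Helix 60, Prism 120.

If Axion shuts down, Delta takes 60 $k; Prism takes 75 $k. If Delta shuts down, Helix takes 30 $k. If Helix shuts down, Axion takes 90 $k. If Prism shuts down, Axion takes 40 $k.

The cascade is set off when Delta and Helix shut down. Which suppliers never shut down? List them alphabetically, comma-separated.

Prism

Round 1 — Delta, Helix shut down (initial).
  Axion: +90 → 90 ≥ 50
Round 2 — Axion shuts down.
  Prism: +75 → 75 < 120
No further shutdowns.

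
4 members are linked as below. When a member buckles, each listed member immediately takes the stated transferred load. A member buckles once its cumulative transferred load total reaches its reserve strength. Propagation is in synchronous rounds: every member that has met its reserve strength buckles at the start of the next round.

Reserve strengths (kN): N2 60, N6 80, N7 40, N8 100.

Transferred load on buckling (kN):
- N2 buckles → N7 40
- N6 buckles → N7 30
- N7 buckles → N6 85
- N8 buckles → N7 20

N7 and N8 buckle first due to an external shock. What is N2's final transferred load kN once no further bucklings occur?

0

Round 1 — N7, N8 buckle (initial).
  N6: +85 → 85 ≥ 80
Round 2 — N6 buckles.
No further bucklings.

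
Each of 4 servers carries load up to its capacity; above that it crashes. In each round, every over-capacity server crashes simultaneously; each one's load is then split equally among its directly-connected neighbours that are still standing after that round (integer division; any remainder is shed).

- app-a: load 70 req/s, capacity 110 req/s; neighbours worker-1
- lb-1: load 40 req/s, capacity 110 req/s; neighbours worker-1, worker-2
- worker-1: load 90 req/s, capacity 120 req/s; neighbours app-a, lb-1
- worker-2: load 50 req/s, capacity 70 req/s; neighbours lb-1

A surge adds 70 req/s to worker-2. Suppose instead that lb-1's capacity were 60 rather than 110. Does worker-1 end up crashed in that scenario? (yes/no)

yes

With lb-1's capacity at 60:
Round 1 — worker-2 at 120 > 70. worker-2 crashes.
  worker-2 sheds 120 req/s to lb-1: 120 each.
    lb-1: 40+120 = 160 > 60
Round 2 — lb-1 crashes.
  lb-1 sheds 160 req/s to worker-1: 160 each.
    worker-1: 90+160 = 250 > 120
Round 3 — worker-1 crashes.
  worker-1 sheds 250 req/s to app-a: 250 each.
    app-a: 70+250 = 320 > 110
Round 4 — app-a crashes.
  app-a sheds 320 req/s: no online neighbours, lost.
No further crashes.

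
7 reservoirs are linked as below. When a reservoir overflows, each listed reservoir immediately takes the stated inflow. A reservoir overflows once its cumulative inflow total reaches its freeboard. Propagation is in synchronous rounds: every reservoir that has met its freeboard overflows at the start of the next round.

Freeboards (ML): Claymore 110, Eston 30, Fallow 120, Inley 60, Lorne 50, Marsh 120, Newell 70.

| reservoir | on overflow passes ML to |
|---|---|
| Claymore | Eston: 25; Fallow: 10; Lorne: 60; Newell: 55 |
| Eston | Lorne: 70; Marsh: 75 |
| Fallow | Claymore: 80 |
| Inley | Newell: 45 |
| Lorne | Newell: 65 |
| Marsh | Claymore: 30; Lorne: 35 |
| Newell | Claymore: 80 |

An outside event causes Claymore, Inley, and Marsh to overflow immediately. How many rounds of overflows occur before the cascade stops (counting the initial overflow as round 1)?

Round 1 — Claymore, Inley, Marsh overflow (initial).
  Eston: +25 → 25 < 30
  Fallow: +10 → 10 < 120
  Lorne: +60+35 → 95 ≥ 50
  Newell: +55+45 → 100 ≥ 70
Round 2 — Lorne, Newell overflow.
No further overflows.

2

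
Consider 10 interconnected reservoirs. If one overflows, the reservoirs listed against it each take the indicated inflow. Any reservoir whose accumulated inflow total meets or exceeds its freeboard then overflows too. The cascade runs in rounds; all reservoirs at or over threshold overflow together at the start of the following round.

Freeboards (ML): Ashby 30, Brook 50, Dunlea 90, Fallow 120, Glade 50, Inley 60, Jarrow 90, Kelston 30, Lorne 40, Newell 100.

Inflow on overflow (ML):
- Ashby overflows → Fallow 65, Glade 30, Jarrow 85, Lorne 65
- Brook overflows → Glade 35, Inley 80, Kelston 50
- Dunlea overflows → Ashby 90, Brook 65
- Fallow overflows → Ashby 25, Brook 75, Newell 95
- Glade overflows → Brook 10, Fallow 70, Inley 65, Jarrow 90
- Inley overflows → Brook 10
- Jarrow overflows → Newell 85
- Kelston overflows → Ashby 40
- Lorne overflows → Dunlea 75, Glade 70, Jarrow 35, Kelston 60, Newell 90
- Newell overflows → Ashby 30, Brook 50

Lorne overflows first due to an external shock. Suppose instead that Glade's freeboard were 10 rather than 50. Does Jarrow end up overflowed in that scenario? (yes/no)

yes

With Glade's freeboard at 10:
Round 1 — Lorne overflows (initial).
  Dunlea: +75 → 75 < 90
  Glade: +70 → 70 ≥ 10
  Jarrow: +35 → 35 < 90
  Kelston: +60 → 60 ≥ 30
  Newell: +90 → 90 < 100
Round 2 — Glade, Kelston overflow.
  Ashby: +40 → 40 ≥ 30
  Brook: +10 → 10 < 50
  Fallow: +70 → 70 < 120
  Inley: +65 → 65 ≥ 60
  Jarrow: +90 → 125 ≥ 90
Round 3 — Ashby, Inley, Jarrow overflow.
  Brook: +10 → 20 < 50
  Fallow: +65 → 135 ≥ 120
  Newell: +85 → 175 ≥ 100
Round 4 — Fallow, Newell overflow.
  Brook: +75+50 → 145 ≥ 50
Round 5 — Brook overflows.
No further overflows.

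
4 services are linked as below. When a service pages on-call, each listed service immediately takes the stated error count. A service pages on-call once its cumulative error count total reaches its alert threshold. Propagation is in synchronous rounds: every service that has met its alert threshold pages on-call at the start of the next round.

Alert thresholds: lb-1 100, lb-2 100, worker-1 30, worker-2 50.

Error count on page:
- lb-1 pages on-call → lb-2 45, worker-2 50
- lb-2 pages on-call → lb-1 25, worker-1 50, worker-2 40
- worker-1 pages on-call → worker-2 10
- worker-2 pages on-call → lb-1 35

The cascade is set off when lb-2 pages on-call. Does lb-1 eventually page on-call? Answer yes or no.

no

Round 1 — lb-2 pages on-call (initial).
  lb-1: +25 → 25 < 100
  worker-1: +50 → 50 ≥ 30
  worker-2: +40 → 40 < 50
Round 2 — worker-1 pages on-call.
  worker-2: +10 → 50 ≥ 50
Round 3 — worker-2 pages on-call.
  lb-1: +35 → 60 < 100
No further pages.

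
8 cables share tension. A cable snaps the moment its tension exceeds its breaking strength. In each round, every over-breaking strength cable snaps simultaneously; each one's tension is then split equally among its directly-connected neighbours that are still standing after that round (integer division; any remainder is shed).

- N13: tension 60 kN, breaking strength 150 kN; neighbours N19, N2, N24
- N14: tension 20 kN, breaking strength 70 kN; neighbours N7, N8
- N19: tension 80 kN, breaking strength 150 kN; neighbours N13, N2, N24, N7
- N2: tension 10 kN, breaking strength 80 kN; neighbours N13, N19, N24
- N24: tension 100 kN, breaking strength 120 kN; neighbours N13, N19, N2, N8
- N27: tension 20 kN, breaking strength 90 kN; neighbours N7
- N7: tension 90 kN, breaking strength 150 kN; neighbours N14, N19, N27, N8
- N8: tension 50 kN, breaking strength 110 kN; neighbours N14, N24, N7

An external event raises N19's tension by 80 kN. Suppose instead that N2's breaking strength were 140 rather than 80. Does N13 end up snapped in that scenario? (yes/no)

With N2's breaking strength at 140:
Round 1 — N19 at 160 > 150. N19 snaps.
  N19 sheds 160 kN to N13, N2, N24, N7: 40 each.
    N13: 60+40 = 100 ≤ 150
    N2: 10+40 = 50 ≤ 140
    N24: 100+40 = 140 > 120
    N7: 90+40 = 130 ≤ 150
Round 2 — N24 snaps.
  N24 sheds 140 kN to N13, N2, N8: 46 each (2 lost).
    N13: 100+46 = 146 ≤ 150
    N2: 50+46 = 96 ≤ 140
    N8: 50+46 = 96 ≤ 110
No further breaks.

no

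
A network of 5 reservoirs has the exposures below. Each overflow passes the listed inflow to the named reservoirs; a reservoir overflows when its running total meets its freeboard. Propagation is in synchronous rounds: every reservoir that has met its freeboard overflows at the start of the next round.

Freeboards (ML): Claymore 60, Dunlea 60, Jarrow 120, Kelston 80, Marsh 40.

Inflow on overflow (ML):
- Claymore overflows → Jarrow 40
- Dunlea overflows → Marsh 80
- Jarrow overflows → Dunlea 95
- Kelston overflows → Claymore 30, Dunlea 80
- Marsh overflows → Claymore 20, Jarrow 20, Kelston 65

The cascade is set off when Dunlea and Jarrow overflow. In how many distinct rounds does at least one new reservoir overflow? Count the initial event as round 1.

Round 1 — Dunlea, Jarrow overflow (initial).
  Marsh: +80 → 80 ≥ 40
Round 2 — Marsh overflows.
  Claymore: +20 → 20 < 60
  Kelston: +65 → 65 < 80
No further overflows.

2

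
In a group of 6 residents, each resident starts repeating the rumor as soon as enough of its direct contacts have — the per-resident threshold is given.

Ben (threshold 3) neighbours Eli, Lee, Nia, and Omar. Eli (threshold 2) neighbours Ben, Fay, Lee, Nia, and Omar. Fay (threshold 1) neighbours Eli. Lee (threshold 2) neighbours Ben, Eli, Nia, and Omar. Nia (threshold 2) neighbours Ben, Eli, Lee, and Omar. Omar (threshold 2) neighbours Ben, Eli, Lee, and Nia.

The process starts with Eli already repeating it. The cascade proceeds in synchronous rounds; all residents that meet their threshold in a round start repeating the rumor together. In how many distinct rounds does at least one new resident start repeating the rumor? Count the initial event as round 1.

Round 1 — Eli starts repeating the rumor (initial).
Round 2 — checking thresholds:
  Ben: 1 of 4 neighbours < 3, not yet.
  Fay: 1 of 1 neighbours ≥ 1, starts repeating the rumor.
  Lee: 1 of 4 neighbours < 2, not yet.
  Nia: 1 of 4 neighbours < 2, not yet.
  Omar: 1 of 4 neighbours < 2, not yet.
Round 3 — no new spreads; cascade stops.

2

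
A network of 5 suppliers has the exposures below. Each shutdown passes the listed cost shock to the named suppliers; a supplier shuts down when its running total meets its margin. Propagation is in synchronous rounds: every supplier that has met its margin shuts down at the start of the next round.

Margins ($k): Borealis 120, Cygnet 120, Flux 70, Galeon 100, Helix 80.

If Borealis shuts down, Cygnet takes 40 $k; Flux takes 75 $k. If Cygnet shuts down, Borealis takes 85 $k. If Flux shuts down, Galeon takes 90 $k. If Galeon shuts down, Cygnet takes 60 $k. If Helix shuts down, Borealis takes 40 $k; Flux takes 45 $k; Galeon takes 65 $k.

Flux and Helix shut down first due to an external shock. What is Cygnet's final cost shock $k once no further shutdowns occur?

60

Round 1 — Flux, Helix shut down (initial).
  Borealis: +40 → 40 < 120
  Galeon: +90+65 → 155 ≥ 100
Round 2 — Galeon shuts down.
  Cygnet: +60 → 60 < 120
No further shutdowns.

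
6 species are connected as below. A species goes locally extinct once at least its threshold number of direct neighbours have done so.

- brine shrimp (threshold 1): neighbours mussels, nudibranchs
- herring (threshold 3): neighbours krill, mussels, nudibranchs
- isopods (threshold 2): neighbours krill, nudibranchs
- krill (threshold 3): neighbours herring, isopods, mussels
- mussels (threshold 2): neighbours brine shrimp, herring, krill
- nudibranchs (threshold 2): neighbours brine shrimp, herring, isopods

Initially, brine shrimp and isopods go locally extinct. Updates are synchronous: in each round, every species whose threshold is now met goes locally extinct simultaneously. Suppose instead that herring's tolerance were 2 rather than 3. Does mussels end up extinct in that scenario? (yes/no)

no

With herring's tolerance at 2:
Round 1 — brine shrimp, isopods go locally extinct (initial).
Round 2 — checking thresholds:
  krill: 1 of 3 neighbours < 3, holds.
  mussels: 1 of 3 neighbours < 2, holds.
  nudibranchs: 2 of 3 neighbours ≥ 2, goes locally extinct.
Round 3 — no new extinctions; cascade stops.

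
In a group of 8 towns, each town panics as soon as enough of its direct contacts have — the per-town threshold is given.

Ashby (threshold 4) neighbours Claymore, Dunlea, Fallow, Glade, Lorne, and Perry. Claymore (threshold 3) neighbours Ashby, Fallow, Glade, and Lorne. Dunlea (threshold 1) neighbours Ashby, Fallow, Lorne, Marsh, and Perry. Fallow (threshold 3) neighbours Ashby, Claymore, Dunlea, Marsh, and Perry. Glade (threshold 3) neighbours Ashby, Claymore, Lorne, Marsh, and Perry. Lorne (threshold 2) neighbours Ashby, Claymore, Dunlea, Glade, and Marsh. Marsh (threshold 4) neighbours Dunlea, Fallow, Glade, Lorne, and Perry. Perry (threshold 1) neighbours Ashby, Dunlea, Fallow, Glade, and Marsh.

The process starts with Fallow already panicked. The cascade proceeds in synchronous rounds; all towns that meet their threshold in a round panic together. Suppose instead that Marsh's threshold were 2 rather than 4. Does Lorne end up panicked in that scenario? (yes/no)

yes

With Marsh's threshold at 2:
Round 1 — Fallow panics (initial).
Round 2 — checking thresholds:
  Ashby: 1 of 6 neighbours < 4, below threshold.
  Claymore: 1 of 4 neighbours < 3, below threshold.
  Dunlea: 1 of 5 neighbours ≥ 1, panics.
  Marsh: 1 of 5 neighbours < 2, below threshold.
  Perry: 1 of 5 neighbours ≥ 1, panics.
Round 3 — checking thresholds:
  Ashby: 3 of 6 neighbours < 4, below threshold.
  Claymore: 1 of 4 neighbours < 3, below threshold.
  Glade: 1 of 5 neighbours < 3, below threshold.
  Lorne: 1 of 5 neighbours < 2, below threshold.
  Marsh: 3 of 5 neighbours ≥ 2, panics.
Round 4 — checking thresholds:
  Ashby: 3 of 6 neighbours < 4, below threshold.
  Claymore: 1 of 4 neighbours < 3, below threshold.
  Glade: 2 of 5 neighbours < 3, below threshold.
  Lorne: 2 of 5 neighbours ≥ 2, panics.
Round 5 — checking thresholds:
  Ashby: 4 of 6 neighbours ≥ 4, panics.
  Claymore: 2 of 4 neighbours < 3, below threshold.
  Glade: 3 of 5 neighbours ≥ 3, panics.
Round 6 — checking thresholds:
  Claymore: 4 of 4 neighbours ≥ 3, panics.
Round 7 — no new panics; cascade stops.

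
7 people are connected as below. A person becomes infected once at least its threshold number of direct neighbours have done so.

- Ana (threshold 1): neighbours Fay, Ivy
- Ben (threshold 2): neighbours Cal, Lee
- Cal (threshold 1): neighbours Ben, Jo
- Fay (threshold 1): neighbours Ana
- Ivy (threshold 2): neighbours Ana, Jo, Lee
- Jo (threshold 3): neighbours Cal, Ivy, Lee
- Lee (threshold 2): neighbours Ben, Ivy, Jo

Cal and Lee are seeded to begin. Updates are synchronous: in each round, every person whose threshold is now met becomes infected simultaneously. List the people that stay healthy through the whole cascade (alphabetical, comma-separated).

Ana, Fay, Ivy, Jo

Round 1 — Cal, Lee become infected (initial).
Round 2 — checking thresholds:
  Ben: 2 of 2 neighbours ≥ 2, becomes infected.
  Ivy: 1 of 3 neighbours < 2, not yet.
  Jo: 2 of 3 neighbours < 3, not yet.
Round 3 — no new infections; cascade stops.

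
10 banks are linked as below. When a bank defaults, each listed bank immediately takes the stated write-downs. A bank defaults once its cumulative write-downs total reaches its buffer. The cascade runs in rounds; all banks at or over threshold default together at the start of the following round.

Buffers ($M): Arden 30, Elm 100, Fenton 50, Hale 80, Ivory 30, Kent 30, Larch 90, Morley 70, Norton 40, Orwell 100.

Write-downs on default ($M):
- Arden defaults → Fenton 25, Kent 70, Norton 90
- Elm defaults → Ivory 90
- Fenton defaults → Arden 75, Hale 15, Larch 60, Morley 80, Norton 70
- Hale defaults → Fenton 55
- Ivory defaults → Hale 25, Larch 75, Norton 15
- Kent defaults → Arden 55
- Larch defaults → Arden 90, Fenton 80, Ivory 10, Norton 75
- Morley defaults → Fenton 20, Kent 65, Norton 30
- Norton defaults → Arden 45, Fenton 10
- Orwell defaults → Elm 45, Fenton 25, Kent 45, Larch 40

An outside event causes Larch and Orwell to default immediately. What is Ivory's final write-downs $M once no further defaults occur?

Round 1 — Larch, Orwell default (initial).
  Arden: +90 → 90 ≥ 30
  Elm: +45 → 45 < 100
  Fenton: +80+25 → 105 ≥ 50
  Ivory: +10 → 10 < 30
  Kent: +45 → 45 ≥ 30
  Norton: +75 → 75 ≥ 40
Round 2 — Arden, Fenton, Kent, Norton default.
  Hale: +15 → 15 < 80
  Morley: +80 → 80 ≥ 70
Round 3 — Morley defaults.
No further defaults.

10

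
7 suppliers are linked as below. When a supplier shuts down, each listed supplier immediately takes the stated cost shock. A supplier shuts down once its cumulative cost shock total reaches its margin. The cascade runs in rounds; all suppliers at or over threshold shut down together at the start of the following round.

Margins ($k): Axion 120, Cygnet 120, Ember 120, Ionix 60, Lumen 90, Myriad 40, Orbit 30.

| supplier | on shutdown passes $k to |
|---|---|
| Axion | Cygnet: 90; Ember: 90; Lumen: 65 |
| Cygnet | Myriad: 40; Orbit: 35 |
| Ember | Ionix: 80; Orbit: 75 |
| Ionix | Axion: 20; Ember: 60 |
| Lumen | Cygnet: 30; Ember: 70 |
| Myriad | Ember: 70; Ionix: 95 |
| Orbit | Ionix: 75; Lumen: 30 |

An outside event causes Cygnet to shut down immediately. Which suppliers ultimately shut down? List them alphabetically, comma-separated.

Round 1 — Cygnet shuts down (initial).
  Myriad: +40 → 40 ≥ 40
  Orbit: +35 → 35 ≥ 30
Round 2 — Myriad, Orbit shut down.
  Ember: +70 → 70 < 120
  Ionix: +95+75 → 170 ≥ 60
  Lumen: +30 → 30 < 90
Round 3 — Ionix shuts down.
  Axion: +20 → 20 < 120
  Ember: +60 → 130 ≥ 120
Round 4 — Ember shuts down.
No further shutdowns.

Cygnet, Ember, Ionix, Myriad, Orbit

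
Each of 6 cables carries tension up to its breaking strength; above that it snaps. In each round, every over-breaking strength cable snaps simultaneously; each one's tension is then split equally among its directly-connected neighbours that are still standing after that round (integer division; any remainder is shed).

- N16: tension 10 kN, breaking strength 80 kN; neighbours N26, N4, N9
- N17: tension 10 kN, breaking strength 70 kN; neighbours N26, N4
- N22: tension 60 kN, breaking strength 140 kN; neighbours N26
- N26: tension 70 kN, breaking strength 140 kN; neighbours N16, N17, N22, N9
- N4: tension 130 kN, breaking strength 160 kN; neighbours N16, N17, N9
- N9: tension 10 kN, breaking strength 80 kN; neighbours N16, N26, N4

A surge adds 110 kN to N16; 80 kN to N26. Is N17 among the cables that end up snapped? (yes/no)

yes

Round 1 — N16 at 120 > 80; N26 at 150 > 140. N16, N26 snap.
  N16 sheds 120 kN to N4, N9: 60 each.
    N4: 130+60 = 190 > 160
    N9: 10+60 = 70 ≤ 80
  N26 sheds 150 kN to N17, N22, N9: 50 each.
    N17: 10+50 = 60 ≤ 70
    N22: 60+50 = 110 ≤ 140
    N9: 70+50 = 120 > 80
Round 2 — N4, N9 snap.
  N4 sheds 190 kN to N17: 190 each.
    N17: 60+190 = 250 > 70
  N9 sheds 120 kN: no online neighbours, lost.
Round 3 — N17 snaps.
  N17 sheds 250 kN: no online neighbours, lost.
No further breaks.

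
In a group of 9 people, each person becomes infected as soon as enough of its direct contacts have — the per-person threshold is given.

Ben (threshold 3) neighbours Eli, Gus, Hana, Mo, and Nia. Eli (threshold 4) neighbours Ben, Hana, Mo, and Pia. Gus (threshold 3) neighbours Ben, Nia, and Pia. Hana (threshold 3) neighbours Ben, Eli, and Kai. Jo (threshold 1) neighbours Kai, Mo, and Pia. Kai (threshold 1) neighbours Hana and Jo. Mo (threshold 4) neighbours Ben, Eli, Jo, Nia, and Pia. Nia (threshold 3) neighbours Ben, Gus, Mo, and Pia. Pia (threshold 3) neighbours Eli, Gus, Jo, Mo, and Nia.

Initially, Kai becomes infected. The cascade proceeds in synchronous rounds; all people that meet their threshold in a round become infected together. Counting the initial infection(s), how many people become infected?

2

Round 1 — Kai becomes infected (initial).
Round 2 — checking thresholds:
  Hana: 1 of 3 neighbours < 3, not yet.
  Jo: 1 of 3 neighbours ≥ 1, becomes infected.
Round 3 — no new infections; cascade stops.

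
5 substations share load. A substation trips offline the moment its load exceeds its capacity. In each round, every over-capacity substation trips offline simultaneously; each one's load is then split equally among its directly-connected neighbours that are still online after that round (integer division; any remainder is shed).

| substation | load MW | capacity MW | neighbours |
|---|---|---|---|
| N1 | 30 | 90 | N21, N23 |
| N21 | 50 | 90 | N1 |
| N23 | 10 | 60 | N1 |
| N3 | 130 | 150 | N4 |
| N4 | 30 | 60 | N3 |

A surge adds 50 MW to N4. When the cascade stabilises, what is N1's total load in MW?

30

Round 1 — N4 at 80 > 60. N4 trips offline.
  N4 sheds 80 MW to N3: 80 each.
    N3: 130+80 = 210 > 150
Round 2 — N3 trips offline.
  N3 sheds 210 MW: no online neighbours, lost.
No further trips.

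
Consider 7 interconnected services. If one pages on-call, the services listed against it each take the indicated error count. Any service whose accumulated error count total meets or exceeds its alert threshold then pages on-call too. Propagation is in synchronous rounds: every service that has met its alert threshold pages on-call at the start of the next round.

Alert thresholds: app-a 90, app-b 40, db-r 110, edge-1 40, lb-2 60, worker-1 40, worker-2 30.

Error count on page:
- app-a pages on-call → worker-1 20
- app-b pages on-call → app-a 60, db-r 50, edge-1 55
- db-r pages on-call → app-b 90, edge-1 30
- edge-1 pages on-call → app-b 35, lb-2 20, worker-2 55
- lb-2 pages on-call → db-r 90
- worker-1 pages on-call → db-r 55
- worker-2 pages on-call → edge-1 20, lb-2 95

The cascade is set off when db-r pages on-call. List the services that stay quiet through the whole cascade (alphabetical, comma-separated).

Round 1 — db-r pages on-call (initial).
  app-b: +90 → 90 ≥ 40
  edge-1: +30 → 30 < 40
Round 2 — app-b pages on-call.
  app-a: +60 → 60 < 90
  edge-1: +55 → 85 ≥ 40
Round 3 — edge-1 pages on-call.
  lb-2: +20 → 20 < 60
  worker-2: +55 → 55 ≥ 30
Round 4 — worker-2 pages on-call.
  lb-2: +95 → 115 ≥ 60
Round 5 — lb-2 pages on-call.
No further pages.

app-a, worker-1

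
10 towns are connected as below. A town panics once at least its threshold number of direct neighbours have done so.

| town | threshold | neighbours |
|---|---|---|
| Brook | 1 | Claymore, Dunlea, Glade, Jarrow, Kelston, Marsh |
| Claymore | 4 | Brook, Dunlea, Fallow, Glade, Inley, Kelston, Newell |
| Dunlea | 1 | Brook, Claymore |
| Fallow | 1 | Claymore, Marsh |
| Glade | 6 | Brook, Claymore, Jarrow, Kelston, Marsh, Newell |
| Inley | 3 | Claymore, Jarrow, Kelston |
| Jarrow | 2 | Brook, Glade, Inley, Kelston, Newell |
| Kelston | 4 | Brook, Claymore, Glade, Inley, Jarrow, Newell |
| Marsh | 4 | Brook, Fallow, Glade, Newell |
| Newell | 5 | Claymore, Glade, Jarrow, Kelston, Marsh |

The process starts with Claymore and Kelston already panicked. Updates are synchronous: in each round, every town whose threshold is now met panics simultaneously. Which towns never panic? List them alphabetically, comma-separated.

Glade, Marsh, Newell

Round 1 — Claymore, Kelston panic (initial).
Round 2 — checking thresholds:
  Brook: 2 of 6 neighbours ≥ 1, panics.
  Dunlea: 1 of 2 neighbours ≥ 1, panics.
  Fallow: 1 of 2 neighbours ≥ 1, panics.
  Glade: 2 of 6 neighbours < 6, holds.
  Inley: 2 of 3 neighbours < 3, holds.
  Jarrow: 1 of 5 neighbours < 2, holds.
  Newell: 2 of 5 neighbours < 5, holds.
Round 3 — checking thresholds:
  Glade: 3 of 6 neighbours < 6, holds.
  Inley: 2 of 3 neighbours < 3, holds.
  Jarrow: 2 of 5 neighbours ≥ 2, panics.
  Marsh: 2 of 4 neighbours < 4, holds.
  Newell: 2 of 5 neighbours < 5, holds.
Round 4 — checking thresholds:
  Glade: 4 of 6 neighbours < 6, holds.
  Inley: 3 of 3 neighbours ≥ 3, panics.
  Marsh: 2 of 4 neighbours < 4, holds.
  Newell: 3 of 5 neighbours < 5, holds.
Round 5 — no new panics; cascade stops.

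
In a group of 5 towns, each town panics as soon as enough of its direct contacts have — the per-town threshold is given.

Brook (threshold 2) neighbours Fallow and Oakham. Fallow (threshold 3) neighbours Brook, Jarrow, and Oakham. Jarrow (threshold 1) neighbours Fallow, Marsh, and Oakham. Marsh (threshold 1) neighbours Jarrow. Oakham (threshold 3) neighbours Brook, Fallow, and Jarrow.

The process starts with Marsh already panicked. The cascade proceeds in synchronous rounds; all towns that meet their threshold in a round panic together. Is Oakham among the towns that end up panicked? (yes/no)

no

Round 1 — Marsh panics (initial).
Round 2 — checking thresholds:
  Jarrow: 1 of 3 neighbours ≥ 1, panics.
Round 3 — no new panics; cascade stops.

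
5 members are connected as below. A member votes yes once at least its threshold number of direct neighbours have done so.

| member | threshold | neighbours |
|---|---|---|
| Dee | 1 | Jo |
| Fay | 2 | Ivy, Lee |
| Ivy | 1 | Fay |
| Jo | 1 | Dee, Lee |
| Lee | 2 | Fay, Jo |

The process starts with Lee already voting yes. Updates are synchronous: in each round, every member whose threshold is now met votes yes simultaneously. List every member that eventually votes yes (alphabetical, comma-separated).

Dee, Jo, Lee

Round 1 — Lee votes yes (initial).
Round 2 — checking thresholds:
  Fay: 1 of 2 neighbours < 2, below threshold.
  Jo: 1 of 2 neighbours ≥ 1, votes yes.
Round 3 — checking thresholds:
  Dee: 1 of 1 neighbours ≥ 1, votes yes.
  Fay: 1 of 2 neighbours < 2, below threshold.
Round 4 — no new yes votes; cascade stops.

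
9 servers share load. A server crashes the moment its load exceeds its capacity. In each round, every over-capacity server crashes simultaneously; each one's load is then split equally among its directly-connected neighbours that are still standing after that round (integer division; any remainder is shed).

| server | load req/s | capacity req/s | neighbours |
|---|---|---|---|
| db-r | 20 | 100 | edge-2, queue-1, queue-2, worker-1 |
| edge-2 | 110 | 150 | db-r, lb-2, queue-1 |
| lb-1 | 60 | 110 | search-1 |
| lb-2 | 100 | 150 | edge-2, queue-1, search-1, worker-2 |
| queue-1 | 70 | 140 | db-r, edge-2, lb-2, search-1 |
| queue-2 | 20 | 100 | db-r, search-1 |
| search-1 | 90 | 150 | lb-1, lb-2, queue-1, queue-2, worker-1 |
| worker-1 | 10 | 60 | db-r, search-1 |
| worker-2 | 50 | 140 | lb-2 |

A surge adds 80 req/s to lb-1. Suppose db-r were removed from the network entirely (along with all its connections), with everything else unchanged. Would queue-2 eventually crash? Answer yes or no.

With db-r removed:
Round 1 — lb-1 at 140 > 110. lb-1 crashes.
  lb-1 sheds 140 req/s to search-1: 140 each.
    search-1: 90+140 = 230 > 150
Round 2 — search-1 crashes.
  search-1 sheds 230 req/s to lb-2, queue-1, queue-2, worker-1: 57 each (2 lost).
    lb-2: 100+57 = 157 > 150
    queue-1: 70+57 = 127 ≤ 140
    queue-2: 20+57 = 77 ≤ 100
    worker-1: 10+57 = 67 > 60
Round 3 — lb-2, worker-1 crash.
  lb-2 sheds 157 req/s to edge-2, queue-1, worker-2: 52 each (1 lost).
    edge-2: 110+52 = 162 > 150
    queue-1: 127+52 = 179 > 140
    worker-2: 50+52 = 102 ≤ 140
  worker-1 sheds 67 req/s: no online neighbours, lost.
Round 4 — edge-2, queue-1 crash.
  edge-2 sheds 162 req/s: no online neighbours, lost.
  queue-1 sheds 179 req/s: no online neighbours, lost.
No further crashes.

no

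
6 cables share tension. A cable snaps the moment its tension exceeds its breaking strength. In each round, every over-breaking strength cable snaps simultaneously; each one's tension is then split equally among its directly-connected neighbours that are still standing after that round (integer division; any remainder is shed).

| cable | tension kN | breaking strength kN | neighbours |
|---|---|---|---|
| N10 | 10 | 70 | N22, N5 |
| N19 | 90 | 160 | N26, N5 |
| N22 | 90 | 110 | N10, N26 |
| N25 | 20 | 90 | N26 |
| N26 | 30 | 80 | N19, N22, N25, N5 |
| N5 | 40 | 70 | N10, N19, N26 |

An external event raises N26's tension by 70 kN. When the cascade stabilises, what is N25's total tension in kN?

Round 1 — N26 at 100 > 80. N26 snaps.
  N26 sheds 100 kN to N19, N22, N25, N5: 25 each.
    N19: 90+25 = 115 ≤ 160
    N22: 90+25 = 115 > 110
    N25: 20+25 = 45 ≤ 90
    N5: 40+25 = 65 ≤ 70
Round 2 — N22 snaps.
  N22 sheds 115 kN to N10: 115 each.
    N10: 10+115 = 125 > 70
Round 3 — N10 snaps.
  N10 sheds 125 kN to N5: 125 each.
    N5: 65+125 = 190 > 70
Round 4 — N5 snaps.
  N5 sheds 190 kN to N19: 190 each.
    N19: 115+190 = 305 > 160
Round 5 — N19 snaps.
  N19 sheds 305 kN: no online neighbours, lost.
No further breaks.

45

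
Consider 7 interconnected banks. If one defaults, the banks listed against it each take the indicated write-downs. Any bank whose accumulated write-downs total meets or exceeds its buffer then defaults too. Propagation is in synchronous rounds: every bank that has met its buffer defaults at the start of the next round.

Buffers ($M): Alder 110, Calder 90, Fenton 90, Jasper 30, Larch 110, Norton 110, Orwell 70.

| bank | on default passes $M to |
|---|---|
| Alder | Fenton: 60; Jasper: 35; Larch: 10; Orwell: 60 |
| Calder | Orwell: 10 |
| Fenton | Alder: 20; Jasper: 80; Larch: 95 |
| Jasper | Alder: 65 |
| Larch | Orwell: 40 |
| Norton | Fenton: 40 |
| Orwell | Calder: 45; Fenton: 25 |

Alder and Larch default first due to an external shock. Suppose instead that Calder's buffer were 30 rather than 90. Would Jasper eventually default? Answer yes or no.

yes

With Calder's buffer at 30:
Round 1 — Alder, Larch default (initial).
  Fenton: +60 → 60 < 90
  Jasper: +35 → 35 ≥ 30
  Orwell: +60+40 → 100 ≥ 70
Round 2 — Jasper, Orwell default.
  Calder: +45 → 45 ≥ 30
  Fenton: +25 → 85 < 90
Round 3 — Calder defaults.
No further defaults.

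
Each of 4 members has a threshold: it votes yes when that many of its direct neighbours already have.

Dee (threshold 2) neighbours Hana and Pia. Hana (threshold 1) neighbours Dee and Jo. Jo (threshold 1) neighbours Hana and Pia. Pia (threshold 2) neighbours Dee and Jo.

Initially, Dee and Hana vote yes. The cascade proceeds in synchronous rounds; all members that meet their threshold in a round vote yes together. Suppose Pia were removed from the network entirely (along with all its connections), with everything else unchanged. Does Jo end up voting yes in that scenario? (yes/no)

With Pia removed:
Round 1 — Dee, Hana vote yes (initial).
Round 2 — checking thresholds:
  Jo: 1 of 1 neighbours ≥ 1, votes yes.
Round 3 — no new yes votes; cascade stops.

yes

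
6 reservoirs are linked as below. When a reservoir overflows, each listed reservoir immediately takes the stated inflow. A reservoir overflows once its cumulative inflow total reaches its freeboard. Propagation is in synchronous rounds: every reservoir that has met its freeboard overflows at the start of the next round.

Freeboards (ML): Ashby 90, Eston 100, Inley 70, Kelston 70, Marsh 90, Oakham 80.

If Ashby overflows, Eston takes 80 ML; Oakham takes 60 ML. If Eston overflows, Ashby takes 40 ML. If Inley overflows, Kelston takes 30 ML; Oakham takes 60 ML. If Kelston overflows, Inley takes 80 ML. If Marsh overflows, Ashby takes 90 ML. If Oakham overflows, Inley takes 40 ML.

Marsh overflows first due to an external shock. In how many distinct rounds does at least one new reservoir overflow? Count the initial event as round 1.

Round 1 — Marsh overflows (initial).
  Ashby: +90 → 90 ≥ 90
Round 2 — Ashby overflows.
  Eston: +80 → 80 < 100
  Oakham: +60 → 60 < 80
No further overflows.

2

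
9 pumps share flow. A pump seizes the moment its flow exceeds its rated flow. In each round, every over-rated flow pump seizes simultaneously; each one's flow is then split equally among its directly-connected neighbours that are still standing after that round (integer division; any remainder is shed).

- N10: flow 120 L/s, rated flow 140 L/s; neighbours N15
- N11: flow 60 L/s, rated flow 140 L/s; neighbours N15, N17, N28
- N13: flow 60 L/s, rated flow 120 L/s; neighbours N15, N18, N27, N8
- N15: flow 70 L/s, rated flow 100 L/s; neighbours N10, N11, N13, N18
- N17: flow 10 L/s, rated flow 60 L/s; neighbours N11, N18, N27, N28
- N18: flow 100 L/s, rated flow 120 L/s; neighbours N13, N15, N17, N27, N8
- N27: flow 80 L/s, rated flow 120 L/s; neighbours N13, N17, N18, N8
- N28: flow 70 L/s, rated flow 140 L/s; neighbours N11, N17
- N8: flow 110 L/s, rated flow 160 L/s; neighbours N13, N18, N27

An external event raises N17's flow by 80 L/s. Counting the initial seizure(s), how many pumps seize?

9

Round 1 — N17 at 90 > 60. N17 seizes.
  N17 sheds 90 L/s to N11, N18, N27, N28: 22 each (2 lost).
    N11: 60+22 = 82 ≤ 140
    N18: 100+22 = 122 > 120
    N27: 80+22 = 102 ≤ 120
    N28: 70+22 = 92 ≤ 140
Round 2 — N18 seizes.
  N18 sheds 122 L/s to N13, N15, N27, N8: 30 each (2 lost).
    N13: 60+30 = 90 ≤ 120
    N15: 70+30 = 100 ≤ 100
    N27: 102+30 = 132 > 120
    N8: 110+30 = 140 ≤ 160
Round 3 — N27 seizes.
  N27 sheds 132 L/s to N13, N8: 66 each.
    N13: 90+66 = 156 > 120
    N8: 140+66 = 206 > 160
Round 4 — N13, N8 seize.
  N13 sheds 156 L/s to N15: 156 each.
    N15: 100+156 = 256 > 100
  N8 sheds 206 L/s: no online neighbours, lost.
Round 5 — N15 seizes.
  N15 sheds 256 L/s to N10, N11: 128 each.
    N10: 120+128 = 248 > 140
    N11: 82+128 = 210 > 140
Round 6 — N10, N11 seize.
  N10 sheds 248 L/s: no online neighbours, lost.
  N11 sheds 210 L/s to N28: 210 each.
    N28: 92+210 = 302 > 140
Round 7 — N28 seizes.
  N28 sheds 302 L/s: no online neighbours, lost.
No further seizures.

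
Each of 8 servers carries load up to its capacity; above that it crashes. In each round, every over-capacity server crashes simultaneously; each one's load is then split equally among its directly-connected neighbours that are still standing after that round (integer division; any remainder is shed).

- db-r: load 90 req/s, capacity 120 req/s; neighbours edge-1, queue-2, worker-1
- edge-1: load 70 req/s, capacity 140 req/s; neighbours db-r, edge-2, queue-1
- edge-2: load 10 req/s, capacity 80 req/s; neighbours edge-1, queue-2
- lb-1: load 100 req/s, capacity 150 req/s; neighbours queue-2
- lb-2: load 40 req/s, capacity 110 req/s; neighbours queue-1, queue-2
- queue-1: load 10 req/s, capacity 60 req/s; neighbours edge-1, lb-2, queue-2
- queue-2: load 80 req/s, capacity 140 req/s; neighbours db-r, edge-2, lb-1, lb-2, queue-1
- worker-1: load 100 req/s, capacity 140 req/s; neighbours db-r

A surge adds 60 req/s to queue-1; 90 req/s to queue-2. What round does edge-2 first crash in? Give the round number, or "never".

4

Round 1 — queue-1 at 70 > 60; queue-2 at 170 > 140. queue-1, queue-2 crash.
  queue-1 sheds 70 req/s to edge-1, lb-2: 35 each.
    edge-1: 70+35 = 105 ≤ 140
    lb-2: 40+35 = 75 ≤ 110
  queue-2 sheds 170 req/s to db-r, edge-2, lb-1, lb-2: 42 each (2 lost).
    db-r: 90+42 = 132 > 120
    edge-2: 10+42 = 52 ≤ 80
    lb-1: 100+42 = 142 ≤ 150
    lb-2: 75+42 = 117 > 110
Round 2 — db-r, lb-2 crash.
  db-r sheds 132 req/s to edge-1, worker-1: 66 each.
    edge-1: 105+66 = 171 > 140
    worker-1: 100+66 = 166 > 140
  lb-2 sheds 117 req/s: no online neighbours, lost.
Round 3 — edge-1, worker-1 crash.
  edge-1 sheds 171 req/s to edge-2: 171 each.
    edge-2: 52+171 = 223 > 80
  worker-1 sheds 166 req/s: no online neighbours, lost.
Round 4 — edge-2 crashes.
  edge-2 sheds 223 req/s: no online neighbours, lost.
No further crashes.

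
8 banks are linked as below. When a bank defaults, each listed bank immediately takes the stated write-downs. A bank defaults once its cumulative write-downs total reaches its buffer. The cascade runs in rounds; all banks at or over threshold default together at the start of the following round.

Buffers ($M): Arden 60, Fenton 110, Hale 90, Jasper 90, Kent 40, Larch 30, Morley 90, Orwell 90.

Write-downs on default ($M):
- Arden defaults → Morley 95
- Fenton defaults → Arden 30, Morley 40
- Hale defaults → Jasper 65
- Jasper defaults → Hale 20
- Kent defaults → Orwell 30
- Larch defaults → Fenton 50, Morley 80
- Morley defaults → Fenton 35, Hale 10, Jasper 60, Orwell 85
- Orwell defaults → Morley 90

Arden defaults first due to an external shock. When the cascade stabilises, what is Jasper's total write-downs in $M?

Round 1 — Arden defaults (initial).
  Morley: +95 → 95 ≥ 90
Round 2 — Morley defaults.
  Fenton: +35 → 35 < 110
  Hale: +10 → 10 < 90
  Jasper: +60 → 60 < 90
  Orwell: +85 → 85 < 90
No further defaults.

60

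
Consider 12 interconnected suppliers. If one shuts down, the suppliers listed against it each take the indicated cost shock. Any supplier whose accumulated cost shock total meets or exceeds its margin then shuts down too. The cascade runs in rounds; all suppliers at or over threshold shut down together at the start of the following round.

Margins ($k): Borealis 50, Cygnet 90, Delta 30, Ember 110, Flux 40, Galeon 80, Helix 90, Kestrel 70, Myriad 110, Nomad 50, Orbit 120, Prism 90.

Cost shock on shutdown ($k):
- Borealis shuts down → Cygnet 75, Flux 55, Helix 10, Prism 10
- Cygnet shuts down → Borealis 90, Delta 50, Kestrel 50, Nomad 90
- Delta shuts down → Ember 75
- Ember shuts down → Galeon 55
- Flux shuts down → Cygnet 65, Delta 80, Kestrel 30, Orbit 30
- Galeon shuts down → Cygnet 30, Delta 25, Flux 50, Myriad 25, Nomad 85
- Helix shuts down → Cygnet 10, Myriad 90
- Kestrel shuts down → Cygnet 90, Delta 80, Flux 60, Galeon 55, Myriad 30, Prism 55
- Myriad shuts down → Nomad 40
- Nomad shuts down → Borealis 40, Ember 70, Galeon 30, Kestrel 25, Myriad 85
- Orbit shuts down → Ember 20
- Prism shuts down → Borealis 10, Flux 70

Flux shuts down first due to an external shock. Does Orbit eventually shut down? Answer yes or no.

Round 1 — Flux shuts down (initial).
  Cygnet: +65 → 65 < 90
  Delta: +80 → 80 ≥ 30
  Kestrel: +30 → 30 < 70
  Orbit: +30 → 30 < 120
Round 2 — Delta shuts down.
  Ember: +75 → 75 < 110
No further shutdowns.

no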